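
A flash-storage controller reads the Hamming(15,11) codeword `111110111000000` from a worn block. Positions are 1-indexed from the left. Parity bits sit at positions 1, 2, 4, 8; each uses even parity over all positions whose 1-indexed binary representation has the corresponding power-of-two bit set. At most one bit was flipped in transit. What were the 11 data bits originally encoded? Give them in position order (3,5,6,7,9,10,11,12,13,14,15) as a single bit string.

s1: b1⊕b3⊕b5⊕b7⊕b9⊕b11⊕b13⊕b15 = 1⊕1⊕1⊕1⊕1⊕0⊕0⊕0 = 1
s2: b2⊕b3⊕b6⊕b7⊕b10⊕b11⊕b14⊕b15 = 1⊕1⊕0⊕1⊕0⊕0⊕0⊕0 = 1
s4: b4⊕b5⊕b6⊕b7⊕b12⊕b13⊕b14⊕b15 = 1⊕1⊕0⊕1⊕0⊕0⊕0⊕0 = 1
s8: b8⊕b9⊕b10⊕b11⊕b12⊕b13⊕b14⊕b15 = 1⊕1⊕0⊕0⊕0⊕0⊕0⊕0 = 0
Syndrome (s8...s1) = 0111 → position 7.
Flip bit 7: corrected codeword = 111110011000000
Data bits at positions 3,5,6,7,9,10,11,12,13,14,15: 11001000000

11001000000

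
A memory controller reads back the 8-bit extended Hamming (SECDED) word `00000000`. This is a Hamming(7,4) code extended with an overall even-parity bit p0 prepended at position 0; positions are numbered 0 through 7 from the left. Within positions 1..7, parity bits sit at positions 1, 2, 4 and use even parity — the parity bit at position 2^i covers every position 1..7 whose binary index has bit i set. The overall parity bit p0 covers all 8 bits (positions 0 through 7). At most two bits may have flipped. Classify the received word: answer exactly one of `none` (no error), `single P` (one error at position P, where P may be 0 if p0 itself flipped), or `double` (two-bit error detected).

s1: b1⊕b3⊕b5⊕b7 = 0⊕0⊕0⊕0 = 0
s2: b2⊕b3⊕b6⊕b7 = 0⊕0⊕0⊕0 = 0
s4: b4⊕b5⊕b6⊕b7 = 0⊕0⊕0⊕0 = 0
Syndrome (s4...s1) = 000 → position 0 (no error).
Overall parity (XOR of all 8 bits, including p0): 0⊕0⊕0⊕0⊕0⊕0⊕0⊕0 = 0
Overall=0, syndrome position=0 → no error.

none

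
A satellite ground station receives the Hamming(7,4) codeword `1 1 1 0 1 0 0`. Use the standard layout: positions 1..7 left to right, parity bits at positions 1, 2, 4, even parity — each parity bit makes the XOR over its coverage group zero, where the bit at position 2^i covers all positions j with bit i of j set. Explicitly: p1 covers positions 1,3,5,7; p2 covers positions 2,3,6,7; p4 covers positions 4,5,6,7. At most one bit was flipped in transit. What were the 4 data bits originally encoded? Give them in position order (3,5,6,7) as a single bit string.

s1: b1⊕b3⊕b5⊕b7 = 1⊕1⊕1⊕0 = 1
s2: b2⊕b3⊕b6⊕b7 = 1⊕1⊕0⊕0 = 0
s4: b4⊕b5⊕b6⊕b7 = 0⊕1⊕0⊕0 = 1
Syndrome (s4...s1) = 101 → position 5.
Flip bit 5: corrected codeword = 1110000
Data bits at positions 3,5,6,7: 1000

1000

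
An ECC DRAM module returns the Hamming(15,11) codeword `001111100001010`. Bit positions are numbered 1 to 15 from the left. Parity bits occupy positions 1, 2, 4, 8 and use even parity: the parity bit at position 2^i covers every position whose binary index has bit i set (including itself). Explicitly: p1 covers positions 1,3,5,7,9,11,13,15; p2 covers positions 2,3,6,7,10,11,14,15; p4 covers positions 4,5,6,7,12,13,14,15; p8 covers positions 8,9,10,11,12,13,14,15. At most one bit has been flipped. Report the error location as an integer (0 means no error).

1

s1: b1⊕b3⊕b5⊕b7⊕b9⊕b11⊕b13⊕b15 = 0⊕1⊕1⊕1⊕0⊕0⊕0⊕0 = 1
s2: b2⊕b3⊕b6⊕b7⊕b10⊕b11⊕b14⊕b15 = 0⊕1⊕1⊕1⊕0⊕0⊕1⊕0 = 0
s4: b4⊕b5⊕b6⊕b7⊕b12⊕b13⊕b14⊕b15 = 1⊕1⊕1⊕1⊕1⊕0⊕1⊕0 = 0
s8: b8⊕b9⊕b10⊕b11⊕b12⊕b13⊕b14⊕b15 = 0⊕0⊕0⊕0⊕1⊕0⊕1⊕0 = 0
Syndrome (s8...s1) = 0001 → position 1.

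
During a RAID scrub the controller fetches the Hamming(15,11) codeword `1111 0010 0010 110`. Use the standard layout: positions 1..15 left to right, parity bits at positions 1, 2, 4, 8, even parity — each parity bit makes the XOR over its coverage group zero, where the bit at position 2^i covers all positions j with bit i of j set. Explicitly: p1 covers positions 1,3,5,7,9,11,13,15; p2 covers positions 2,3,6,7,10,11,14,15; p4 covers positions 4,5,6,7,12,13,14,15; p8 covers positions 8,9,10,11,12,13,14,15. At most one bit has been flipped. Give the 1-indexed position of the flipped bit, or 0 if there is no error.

s1: b1⊕b3⊕b5⊕b7⊕b9⊕b11⊕b13⊕b15 = 1⊕1⊕0⊕1⊕0⊕1⊕1⊕0 = 1
s2: b2⊕b3⊕b6⊕b7⊕b10⊕b11⊕b14⊕b15 = 1⊕1⊕0⊕1⊕0⊕1⊕1⊕0 = 1
s4: b4⊕b5⊕b6⊕b7⊕b12⊕b13⊕b14⊕b15 = 1⊕0⊕0⊕1⊕0⊕1⊕1⊕0 = 0
s8: b8⊕b9⊕b10⊕b11⊕b12⊕b13⊕b14⊕b15 = 0⊕0⊕0⊕1⊕0⊕1⊕1⊕0 = 1
Syndrome (s8...s1) = 1011 → position 11.

11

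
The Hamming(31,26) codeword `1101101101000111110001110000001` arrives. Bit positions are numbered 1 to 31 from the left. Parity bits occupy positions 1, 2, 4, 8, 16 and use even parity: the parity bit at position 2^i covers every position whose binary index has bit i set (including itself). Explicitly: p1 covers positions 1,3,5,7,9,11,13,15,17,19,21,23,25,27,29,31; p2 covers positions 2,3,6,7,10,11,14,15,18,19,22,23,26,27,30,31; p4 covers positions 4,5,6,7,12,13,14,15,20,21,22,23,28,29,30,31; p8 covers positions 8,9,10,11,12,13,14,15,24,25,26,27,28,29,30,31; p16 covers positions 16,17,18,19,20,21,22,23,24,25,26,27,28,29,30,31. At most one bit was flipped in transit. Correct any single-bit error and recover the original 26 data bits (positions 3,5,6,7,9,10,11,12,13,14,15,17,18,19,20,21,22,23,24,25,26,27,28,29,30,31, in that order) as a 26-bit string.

s1: b1⊕b3⊕b5⊕b7⊕b9⊕b11⊕b13⊕b15⊕b17⊕b19⊕b21⊕b23⊕b25⊕b27⊕b29⊕b31 = 1⊕0⊕1⊕1⊕0⊕0⊕0⊕1⊕1⊕0⊕0⊕1⊕0⊕0⊕0⊕1 = 1
s2: b2⊕b3⊕b6⊕b7⊕b10⊕b11⊕b14⊕b15⊕b18⊕b19⊕b22⊕b23⊕b26⊕b27⊕b30⊕b31 = 1⊕0⊕0⊕1⊕1⊕0⊕1⊕1⊕1⊕0⊕1⊕1⊕0⊕0⊕0⊕1 = 1
s4: b4⊕b5⊕b6⊕b7⊕b12⊕b13⊕b14⊕b15⊕b20⊕b21⊕b22⊕b23⊕b28⊕b29⊕b30⊕b31 = 1⊕1⊕0⊕1⊕0⊕0⊕1⊕1⊕0⊕0⊕1⊕1⊕0⊕0⊕0⊕1 = 0
s8: b8⊕b9⊕b10⊕b11⊕b12⊕b13⊕b14⊕b15⊕b24⊕b25⊕b26⊕b27⊕b28⊕b29⊕b30⊕b31 = 1⊕0⊕1⊕0⊕0⊕0⊕1⊕1⊕1⊕0⊕0⊕0⊕0⊕0⊕0⊕1 = 0
s16: b16⊕b17⊕b18⊕b19⊕b20⊕b21⊕b22⊕b23⊕b24⊕b25⊕b26⊕b27⊕b28⊕b29⊕b30⊕b31 = 1⊕1⊕1⊕0⊕0⊕0⊕1⊕1⊕1⊕0⊕0⊕0⊕0⊕0⊕0⊕1 = 1
Syndrome (s16...s1) = 10011 → position 19.
Flip bit 19: corrected codeword = 1101101101000111111001110000001
Data bits at positions 3,5,6,7,9,10,11,12,13,14,15,17,18,19,20,21,22,23,24,25,26,27,28,29,30,31: 01010100011111001110000001

01010100011111001110000001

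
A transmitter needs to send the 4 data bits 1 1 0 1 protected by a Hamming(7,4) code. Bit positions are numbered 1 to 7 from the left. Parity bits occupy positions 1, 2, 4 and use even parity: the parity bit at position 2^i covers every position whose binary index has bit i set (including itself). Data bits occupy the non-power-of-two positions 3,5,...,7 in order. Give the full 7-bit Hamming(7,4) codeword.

Place data bits at non-power-of-two positions: b3=1, b5=1, b6=0, b7=1.
p1 = XOR of data positions {3,5,7} = 1⊕1⊕1 = 1
p2 = XOR of data positions {3,6,7} = 1⊕0⊕1 = 0
p4 = XOR of data positions {5,6,7} = 1⊕0⊕1 = 0
Codeword b1..b7 = 1010101

1010101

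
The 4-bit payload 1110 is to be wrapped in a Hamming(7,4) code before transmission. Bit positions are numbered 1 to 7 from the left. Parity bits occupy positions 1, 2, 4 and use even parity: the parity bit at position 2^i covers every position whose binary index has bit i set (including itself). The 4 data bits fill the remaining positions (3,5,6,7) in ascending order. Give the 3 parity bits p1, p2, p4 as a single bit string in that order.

000

Place data bits at non-power-of-two positions: b3=1, b5=1, b6=1, b7=0.
p1 = XOR of data positions {3,5,7} = 1⊕1⊕0 = 0
p2 = XOR of data positions {3,6,7} = 1⊕1⊕0 = 0
p4 = XOR of data positions {5,6,7} = 1⊕1⊕0 = 0
Parity bits p1,p2,p4 = 000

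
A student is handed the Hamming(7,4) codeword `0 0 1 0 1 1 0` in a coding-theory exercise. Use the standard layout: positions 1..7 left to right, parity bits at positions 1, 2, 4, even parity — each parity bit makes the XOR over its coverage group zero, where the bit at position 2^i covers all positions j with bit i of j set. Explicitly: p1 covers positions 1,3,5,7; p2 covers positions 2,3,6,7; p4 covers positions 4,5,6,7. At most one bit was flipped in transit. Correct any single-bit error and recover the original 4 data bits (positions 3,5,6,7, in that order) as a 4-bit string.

s1: b1⊕b3⊕b5⊕b7 = 0⊕1⊕1⊕0 = 0
s2: b2⊕b3⊕b6⊕b7 = 0⊕1⊕1⊕0 = 0
s4: b4⊕b5⊕b6⊕b7 = 0⊕1⊕1⊕0 = 0
Syndrome (s4...s1) = 000 → position 0 (no error).
No correction needed.
Data bits at positions 3,5,6,7: 1110

1110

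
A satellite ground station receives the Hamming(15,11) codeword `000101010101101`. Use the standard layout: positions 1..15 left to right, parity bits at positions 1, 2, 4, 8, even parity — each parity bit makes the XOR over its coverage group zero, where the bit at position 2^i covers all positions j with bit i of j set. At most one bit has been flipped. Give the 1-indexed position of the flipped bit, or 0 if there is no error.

s1: b1⊕b3⊕b5⊕b7⊕b9⊕b11⊕b13⊕b15 = 0⊕0⊕0⊕0⊕0⊕0⊕1⊕1 = 0
s2: b2⊕b3⊕b6⊕b7⊕b10⊕b11⊕b14⊕b15 = 0⊕0⊕1⊕0⊕1⊕0⊕0⊕1 = 1
s4: b4⊕b5⊕b6⊕b7⊕b12⊕b13⊕b14⊕b15 = 1⊕0⊕1⊕0⊕1⊕1⊕0⊕1 = 1
s8: b8⊕b9⊕b10⊕b11⊕b12⊕b13⊕b14⊕b15 = 1⊕0⊕1⊕0⊕1⊕1⊕0⊕1 = 1
Syndrome (s8...s1) = 1110 → position 14.

14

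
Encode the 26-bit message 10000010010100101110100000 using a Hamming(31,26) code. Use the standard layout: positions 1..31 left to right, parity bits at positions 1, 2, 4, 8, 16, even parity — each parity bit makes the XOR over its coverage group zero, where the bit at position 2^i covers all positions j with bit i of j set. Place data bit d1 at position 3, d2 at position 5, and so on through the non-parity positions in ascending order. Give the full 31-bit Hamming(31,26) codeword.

Place data bits at non-power-of-two positions: b3=1, b5=0, b6=0, b7=0, b9=0, b10=0, b11=1, b12=0, b13=0, b14=1, b15=0, b17=1, b18=0, b19=0, b20=1, b21=0, b22=1, b23=1, b24=1, b25=0, b26=1, b27=0, b28=0, b29=0, b30=0, b31=0.
p1 = XOR of data positions {3,5,7,9,11,13,15,17,19,21,23,25,27,29,31} = 1⊕0⊕0⊕0⊕1⊕0⊕0⊕1⊕0⊕0⊕1⊕0⊕0⊕0⊕0 = 0
p2 = XOR of data positions {3,6,7,10,11,14,15,18,19,22,23,26,27,30,31} = 1⊕0⊕0⊕0⊕1⊕1⊕0⊕0⊕0⊕1⊕1⊕1⊕0⊕0⊕0 = 0
p4 = XOR of data positions {5,6,7,12,13,14,15,20,21,22,23,28,29,30,31} = 0⊕0⊕0⊕0⊕0⊕1⊕0⊕1⊕0⊕1⊕1⊕0⊕0⊕0⊕0 = 0
p8 = XOR of data positions {9,10,11,12,13,14,15,24,25,26,27,28,29,30,31} = 0⊕0⊕1⊕0⊕0⊕1⊕0⊕1⊕0⊕1⊕0⊕0⊕0⊕0⊕0 = 0
p16 = XOR of data positions {17,18,19,20,21,22,23,24,25,26,27,28,29,30,31} = 1⊕0⊕0⊕1⊕0⊕1⊕1⊕1⊕0⊕1⊕0⊕0⊕0⊕0⊕0 = 0
Codeword b1..b31 = 0010000000100100100101110100000

0010000000100100100101110100000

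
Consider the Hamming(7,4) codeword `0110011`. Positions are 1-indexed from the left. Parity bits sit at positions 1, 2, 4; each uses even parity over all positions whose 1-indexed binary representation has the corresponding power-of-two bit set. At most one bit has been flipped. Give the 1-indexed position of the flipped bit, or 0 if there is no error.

s1: b1⊕b3⊕b5⊕b7 = 0⊕1⊕0⊕1 = 0
s2: b2⊕b3⊕b6⊕b7 = 1⊕1⊕1⊕1 = 0
s4: b4⊕b5⊕b6⊕b7 = 0⊕0⊕1⊕1 = 0
Syndrome (s4...s1) = 000 → position 0 (no error).

0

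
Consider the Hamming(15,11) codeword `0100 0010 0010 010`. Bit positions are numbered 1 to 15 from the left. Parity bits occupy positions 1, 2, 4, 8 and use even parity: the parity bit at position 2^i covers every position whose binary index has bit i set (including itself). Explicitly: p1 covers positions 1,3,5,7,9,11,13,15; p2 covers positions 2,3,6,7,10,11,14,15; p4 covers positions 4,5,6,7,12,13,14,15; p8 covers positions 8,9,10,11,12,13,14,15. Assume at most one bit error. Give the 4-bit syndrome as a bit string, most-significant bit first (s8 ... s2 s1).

0000

s1: b1⊕b3⊕b5⊕b7⊕b9⊕b11⊕b13⊕b15 = 0⊕0⊕0⊕1⊕0⊕1⊕0⊕0 = 0
s2: b2⊕b3⊕b6⊕b7⊕b10⊕b11⊕b14⊕b15 = 1⊕0⊕0⊕1⊕0⊕1⊕1⊕0 = 0
s4: b4⊕b5⊕b6⊕b7⊕b12⊕b13⊕b14⊕b15 = 0⊕0⊕0⊕1⊕0⊕0⊕1⊕0 = 0
s8: b8⊕b9⊕b10⊕b11⊕b12⊕b13⊕b14⊕b15 = 0⊕0⊕0⊕1⊕0⊕0⊕1⊕0 = 0
Syndrome (s8...s1) = 0000 → position 0 (no error).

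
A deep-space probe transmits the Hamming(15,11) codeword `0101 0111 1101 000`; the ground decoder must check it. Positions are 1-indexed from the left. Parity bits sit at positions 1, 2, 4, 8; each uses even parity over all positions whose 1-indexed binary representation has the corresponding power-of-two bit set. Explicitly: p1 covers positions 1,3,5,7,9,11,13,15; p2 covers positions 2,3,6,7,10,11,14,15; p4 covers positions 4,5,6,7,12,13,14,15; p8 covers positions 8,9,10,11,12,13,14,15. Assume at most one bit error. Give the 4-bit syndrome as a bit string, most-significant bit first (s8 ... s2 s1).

s1: b1⊕b3⊕b5⊕b7⊕b9⊕b11⊕b13⊕b15 = 0⊕0⊕0⊕1⊕1⊕0⊕0⊕0 = 0
s2: b2⊕b3⊕b6⊕b7⊕b10⊕b11⊕b14⊕b15 = 1⊕0⊕1⊕1⊕1⊕0⊕0⊕0 = 0
s4: b4⊕b5⊕b6⊕b7⊕b12⊕b13⊕b14⊕b15 = 1⊕0⊕1⊕1⊕1⊕0⊕0⊕0 = 0
s8: b8⊕b9⊕b10⊕b11⊕b12⊕b13⊕b14⊕b15 = 1⊕1⊕1⊕0⊕1⊕0⊕0⊕0 = 0
Syndrome (s8...s1) = 0000 → position 0 (no error).

0000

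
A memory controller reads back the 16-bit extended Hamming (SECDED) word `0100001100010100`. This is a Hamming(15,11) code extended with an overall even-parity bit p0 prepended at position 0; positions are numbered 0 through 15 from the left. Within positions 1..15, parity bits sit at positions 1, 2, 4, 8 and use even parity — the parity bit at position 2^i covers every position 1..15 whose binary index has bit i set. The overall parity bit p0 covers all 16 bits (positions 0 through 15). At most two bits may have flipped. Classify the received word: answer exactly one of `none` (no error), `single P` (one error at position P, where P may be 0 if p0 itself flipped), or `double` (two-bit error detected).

s1: b1⊕b3⊕b5⊕b7⊕b9⊕b11⊕b13⊕b15 = 1⊕0⊕0⊕1⊕0⊕1⊕1⊕0 = 0
s2: b2⊕b3⊕b6⊕b7⊕b10⊕b11⊕b14⊕b15 = 0⊕0⊕1⊕1⊕0⊕1⊕0⊕0 = 1
s4: b4⊕b5⊕b6⊕b7⊕b12⊕b13⊕b14⊕b15 = 0⊕0⊕1⊕1⊕0⊕1⊕0⊕0 = 1
s8: b8⊕b9⊕b10⊕b11⊕b12⊕b13⊕b14⊕b15 = 0⊕0⊕0⊕1⊕0⊕1⊕0⊕0 = 0
Syndrome (s8...s1) = 0110 → position 6.
Overall parity (XOR of all 16 bits, including p0): 0⊕1⊕0⊕0⊕0⊕0⊕1⊕1⊕0⊕0⊕0⊕1⊕0⊕1⊕0⊕0 = 1
Overall=1, syndrome position=6 → single-bit error at position 6.

single 6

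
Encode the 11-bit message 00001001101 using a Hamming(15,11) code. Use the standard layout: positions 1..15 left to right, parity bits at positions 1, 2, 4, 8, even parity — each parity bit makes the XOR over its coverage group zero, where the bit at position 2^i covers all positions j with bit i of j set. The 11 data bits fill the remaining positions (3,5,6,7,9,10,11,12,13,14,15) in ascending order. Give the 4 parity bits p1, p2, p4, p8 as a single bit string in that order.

Place data bits at non-power-of-two positions: b3=0, b5=0, b6=0, b7=0, b9=1, b10=0, b11=0, b12=1, b13=1, b14=0, b15=1.
p1 = XOR of data positions {3,5,7,9,11,13,15} = 0⊕0⊕0⊕1⊕0⊕1⊕1 = 1
p2 = XOR of data positions {3,6,7,10,11,14,15} = 0⊕0⊕0⊕0⊕0⊕0⊕1 = 1
p4 = XOR of data positions {5,6,7,12,13,14,15} = 0⊕0⊕0⊕1⊕1⊕0⊕1 = 1
p8 = XOR of data positions {9,10,11,12,13,14,15} = 1⊕0⊕0⊕1⊕1⊕0⊕1 = 0
Parity bits p1,p2,p4,p8 = 1110

1110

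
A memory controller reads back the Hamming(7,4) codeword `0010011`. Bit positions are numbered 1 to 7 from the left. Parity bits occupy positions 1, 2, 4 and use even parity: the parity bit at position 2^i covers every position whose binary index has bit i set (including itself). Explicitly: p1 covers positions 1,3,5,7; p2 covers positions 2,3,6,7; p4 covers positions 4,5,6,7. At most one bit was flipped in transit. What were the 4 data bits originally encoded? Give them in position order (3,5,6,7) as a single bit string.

1011

s1: b1⊕b3⊕b5⊕b7 = 0⊕1⊕0⊕1 = 0
s2: b2⊕b3⊕b6⊕b7 = 0⊕1⊕1⊕1 = 1
s4: b4⊕b5⊕b6⊕b7 = 0⊕0⊕1⊕1 = 0
Syndrome (s4...s1) = 010 → position 2.
Flip bit 2: corrected codeword = 0110011
Data bits at positions 3,5,6,7: 1011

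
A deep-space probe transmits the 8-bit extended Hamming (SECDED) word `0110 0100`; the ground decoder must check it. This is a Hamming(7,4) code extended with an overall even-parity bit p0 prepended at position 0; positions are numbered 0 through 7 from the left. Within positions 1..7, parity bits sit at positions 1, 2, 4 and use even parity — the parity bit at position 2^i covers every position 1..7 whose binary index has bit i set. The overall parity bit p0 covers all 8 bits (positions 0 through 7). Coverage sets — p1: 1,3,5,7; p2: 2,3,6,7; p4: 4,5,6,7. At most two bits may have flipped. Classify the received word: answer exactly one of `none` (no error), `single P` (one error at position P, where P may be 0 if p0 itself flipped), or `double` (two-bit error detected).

single 6

s1: b1⊕b3⊕b5⊕b7 = 1⊕0⊕1⊕0 = 0
s2: b2⊕b3⊕b6⊕b7 = 1⊕0⊕0⊕0 = 1
s4: b4⊕b5⊕b6⊕b7 = 0⊕1⊕0⊕0 = 1
Syndrome (s4...s1) = 110 → position 6.
Overall parity (XOR of all 8 bits, including p0): 0⊕1⊕1⊕0⊕0⊕1⊕0⊕0 = 1
Overall=1, syndrome position=6 → single-bit error at position 6.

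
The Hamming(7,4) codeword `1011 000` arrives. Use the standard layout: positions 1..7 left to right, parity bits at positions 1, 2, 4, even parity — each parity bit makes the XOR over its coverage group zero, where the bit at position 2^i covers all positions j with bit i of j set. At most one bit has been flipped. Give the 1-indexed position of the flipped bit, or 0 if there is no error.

6

s1: b1⊕b3⊕b5⊕b7 = 1⊕1⊕0⊕0 = 0
s2: b2⊕b3⊕b6⊕b7 = 0⊕1⊕0⊕0 = 1
s4: b4⊕b5⊕b6⊕b7 = 1⊕0⊕0⊕0 = 1
Syndrome (s4...s1) = 110 → position 6.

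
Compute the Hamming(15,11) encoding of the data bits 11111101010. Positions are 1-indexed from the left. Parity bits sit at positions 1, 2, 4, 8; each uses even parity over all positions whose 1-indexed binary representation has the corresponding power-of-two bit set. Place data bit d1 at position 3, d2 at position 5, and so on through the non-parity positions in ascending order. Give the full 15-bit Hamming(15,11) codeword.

Place data bits at non-power-of-two positions: b3=1, b5=1, b6=1, b7=1, b9=1, b10=1, b11=0, b12=1, b13=0, b14=1, b15=0.
p1 = XOR of data positions {3,5,7,9,11,13,15} = 1⊕1⊕1⊕1⊕0⊕0⊕0 = 0
p2 = XOR of data positions {3,6,7,10,11,14,15} = 1⊕1⊕1⊕1⊕0⊕1⊕0 = 1
p4 = XOR of data positions {5,6,7,12,13,14,15} = 1⊕1⊕1⊕1⊕0⊕1⊕0 = 1
p8 = XOR of data positions {9,10,11,12,13,14,15} = 1⊕1⊕0⊕1⊕0⊕1⊕0 = 0
Codeword b1..b15 = 011111101101010

011111101101010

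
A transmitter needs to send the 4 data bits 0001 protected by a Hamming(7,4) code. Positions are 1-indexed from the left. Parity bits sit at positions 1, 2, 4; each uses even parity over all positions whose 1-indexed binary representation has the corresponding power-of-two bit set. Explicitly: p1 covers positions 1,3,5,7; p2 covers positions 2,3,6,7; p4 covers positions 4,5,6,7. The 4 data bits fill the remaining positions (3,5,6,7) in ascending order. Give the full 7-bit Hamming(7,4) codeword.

Place data bits at non-power-of-two positions: b3=0, b5=0, b6=0, b7=1.
p1 = XOR of data positions {3,5,7} = 0⊕0⊕1 = 1
p2 = XOR of data positions {3,6,7} = 0⊕0⊕1 = 1
p4 = XOR of data positions {5,6,7} = 0⊕0⊕1 = 1
Codeword b1..b7 = 1101001

1101001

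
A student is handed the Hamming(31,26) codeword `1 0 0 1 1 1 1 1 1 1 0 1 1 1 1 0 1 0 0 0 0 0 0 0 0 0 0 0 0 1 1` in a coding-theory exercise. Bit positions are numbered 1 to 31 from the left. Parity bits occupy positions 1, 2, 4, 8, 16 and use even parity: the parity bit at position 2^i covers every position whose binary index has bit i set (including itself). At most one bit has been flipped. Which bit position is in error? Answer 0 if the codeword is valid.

s1: b1⊕b3⊕b5⊕b7⊕b9⊕b11⊕b13⊕b15⊕b17⊕b19⊕b21⊕b23⊕b25⊕b27⊕b29⊕b31 = 1⊕0⊕1⊕1⊕1⊕0⊕1⊕1⊕1⊕0⊕0⊕0⊕0⊕0⊕0⊕1 = 0
s2: b2⊕b3⊕b6⊕b7⊕b10⊕b11⊕b14⊕b15⊕b18⊕b19⊕b22⊕b23⊕b26⊕b27⊕b30⊕b31 = 0⊕0⊕1⊕1⊕1⊕0⊕1⊕1⊕0⊕0⊕0⊕0⊕0⊕0⊕1⊕1 = 1
s4: b4⊕b5⊕b6⊕b7⊕b12⊕b13⊕b14⊕b15⊕b20⊕b21⊕b22⊕b23⊕b28⊕b29⊕b30⊕b31 = 1⊕1⊕1⊕1⊕1⊕1⊕1⊕1⊕0⊕0⊕0⊕0⊕0⊕0⊕1⊕1 = 0
s8: b8⊕b9⊕b10⊕b11⊕b12⊕b13⊕b14⊕b15⊕b24⊕b25⊕b26⊕b27⊕b28⊕b29⊕b30⊕b31 = 1⊕1⊕1⊕0⊕1⊕1⊕1⊕1⊕0⊕0⊕0⊕0⊕0⊕0⊕1⊕1 = 1
s16: b16⊕b17⊕b18⊕b19⊕b20⊕b21⊕b22⊕b23⊕b24⊕b25⊕b26⊕b27⊕b28⊕b29⊕b30⊕b31 = 0⊕1⊕0⊕0⊕0⊕0⊕0⊕0⊕0⊕0⊕0⊕0⊕0⊕0⊕1⊕1 = 1
Syndrome (s16...s1) = 11010 → position 26.

26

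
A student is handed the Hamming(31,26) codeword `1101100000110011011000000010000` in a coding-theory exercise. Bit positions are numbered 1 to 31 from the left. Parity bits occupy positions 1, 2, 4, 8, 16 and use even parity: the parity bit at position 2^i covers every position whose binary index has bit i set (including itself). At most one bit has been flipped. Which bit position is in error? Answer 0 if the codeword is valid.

s1: b1⊕b3⊕b5⊕b7⊕b9⊕b11⊕b13⊕b15⊕b17⊕b19⊕b21⊕b23⊕b25⊕b27⊕b29⊕b31 = 1⊕0⊕1⊕0⊕0⊕1⊕0⊕1⊕0⊕1⊕0⊕0⊕0⊕1⊕0⊕0 = 0
s2: b2⊕b3⊕b6⊕b7⊕b10⊕b11⊕b14⊕b15⊕b18⊕b19⊕b22⊕b23⊕b26⊕b27⊕b30⊕b31 = 1⊕0⊕0⊕0⊕0⊕1⊕0⊕1⊕1⊕1⊕0⊕0⊕0⊕1⊕0⊕0 = 0
s4: b4⊕b5⊕b6⊕b7⊕b12⊕b13⊕b14⊕b15⊕b20⊕b21⊕b22⊕b23⊕b28⊕b29⊕b30⊕b31 = 1⊕1⊕0⊕0⊕1⊕0⊕0⊕1⊕0⊕0⊕0⊕0⊕0⊕0⊕0⊕0 = 0
s8: b8⊕b9⊕b10⊕b11⊕b12⊕b13⊕b14⊕b15⊕b24⊕b25⊕b26⊕b27⊕b28⊕b29⊕b30⊕b31 = 0⊕0⊕0⊕1⊕1⊕0⊕0⊕1⊕0⊕0⊕0⊕1⊕0⊕0⊕0⊕0 = 0
s16: b16⊕b17⊕b18⊕b19⊕b20⊕b21⊕b22⊕b23⊕b24⊕b25⊕b26⊕b27⊕b28⊕b29⊕b30⊕b31 = 1⊕0⊕1⊕1⊕0⊕0⊕0⊕0⊕0⊕0⊕0⊕1⊕0⊕0⊕0⊕0 = 0
Syndrome (s16...s1) = 00000 → position 0 (no error).

0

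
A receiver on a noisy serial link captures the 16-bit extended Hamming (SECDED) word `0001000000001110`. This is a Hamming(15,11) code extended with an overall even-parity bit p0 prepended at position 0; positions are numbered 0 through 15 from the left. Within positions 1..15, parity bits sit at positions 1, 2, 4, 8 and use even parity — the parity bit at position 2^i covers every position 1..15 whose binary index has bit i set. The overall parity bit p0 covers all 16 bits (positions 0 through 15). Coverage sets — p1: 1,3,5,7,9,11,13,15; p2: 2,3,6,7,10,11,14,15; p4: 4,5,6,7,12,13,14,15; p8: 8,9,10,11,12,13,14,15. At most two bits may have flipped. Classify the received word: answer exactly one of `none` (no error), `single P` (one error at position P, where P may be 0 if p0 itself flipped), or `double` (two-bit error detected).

s1: b1⊕b3⊕b5⊕b7⊕b9⊕b11⊕b13⊕b15 = 0⊕1⊕0⊕0⊕0⊕0⊕1⊕0 = 0
s2: b2⊕b3⊕b6⊕b7⊕b10⊕b11⊕b14⊕b15 = 0⊕1⊕0⊕0⊕0⊕0⊕1⊕0 = 0
s4: b4⊕b5⊕b6⊕b7⊕b12⊕b13⊕b14⊕b15 = 0⊕0⊕0⊕0⊕1⊕1⊕1⊕0 = 1
s8: b8⊕b9⊕b10⊕b11⊕b12⊕b13⊕b14⊕b15 = 0⊕0⊕0⊕0⊕1⊕1⊕1⊕0 = 1
Syndrome (s8...s1) = 1100 → position 12.
Overall parity (XOR of all 16 bits, including p0): 0⊕0⊕0⊕1⊕0⊕0⊕0⊕0⊕0⊕0⊕0⊕0⊕1⊕1⊕1⊕0 = 0
Overall=0, syndrome position=12 → double-bit error detected (uncorrectable).

double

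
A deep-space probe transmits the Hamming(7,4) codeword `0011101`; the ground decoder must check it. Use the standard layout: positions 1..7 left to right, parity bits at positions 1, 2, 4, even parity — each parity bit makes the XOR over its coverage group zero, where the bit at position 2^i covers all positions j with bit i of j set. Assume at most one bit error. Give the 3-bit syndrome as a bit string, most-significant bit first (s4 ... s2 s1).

101

s1: b1⊕b3⊕b5⊕b7 = 0⊕1⊕1⊕1 = 1
s2: b2⊕b3⊕b6⊕b7 = 0⊕1⊕0⊕1 = 0
s4: b4⊕b5⊕b6⊕b7 = 1⊕1⊕0⊕1 = 1
Syndrome (s4...s1) = 101 → position 5.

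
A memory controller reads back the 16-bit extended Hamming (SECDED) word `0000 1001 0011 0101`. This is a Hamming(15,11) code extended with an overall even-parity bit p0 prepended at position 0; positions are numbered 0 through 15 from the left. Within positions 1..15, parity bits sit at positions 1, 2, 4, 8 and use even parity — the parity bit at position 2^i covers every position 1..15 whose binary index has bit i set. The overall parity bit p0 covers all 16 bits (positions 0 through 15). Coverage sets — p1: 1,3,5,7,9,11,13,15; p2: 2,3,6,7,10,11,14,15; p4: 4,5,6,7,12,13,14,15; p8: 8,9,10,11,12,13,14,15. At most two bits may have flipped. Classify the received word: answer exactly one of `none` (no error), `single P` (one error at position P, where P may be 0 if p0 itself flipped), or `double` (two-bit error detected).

s1: b1⊕b3⊕b5⊕b7⊕b9⊕b11⊕b13⊕b15 = 0⊕0⊕0⊕1⊕0⊕1⊕1⊕1 = 0
s2: b2⊕b3⊕b6⊕b7⊕b10⊕b11⊕b14⊕b15 = 0⊕0⊕0⊕1⊕1⊕1⊕0⊕1 = 0
s4: b4⊕b5⊕b6⊕b7⊕b12⊕b13⊕b14⊕b15 = 1⊕0⊕0⊕1⊕0⊕1⊕0⊕1 = 0
s8: b8⊕b9⊕b10⊕b11⊕b12⊕b13⊕b14⊕b15 = 0⊕0⊕1⊕1⊕0⊕1⊕0⊕1 = 0
Syndrome (s8...s1) = 0000 → position 0 (no error).
Overall parity (XOR of all 16 bits, including p0): 0⊕0⊕0⊕0⊕1⊕0⊕0⊕1⊕0⊕0⊕1⊕1⊕0⊕1⊕0⊕1 = 0
Overall=0, syndrome position=0 → no error.

none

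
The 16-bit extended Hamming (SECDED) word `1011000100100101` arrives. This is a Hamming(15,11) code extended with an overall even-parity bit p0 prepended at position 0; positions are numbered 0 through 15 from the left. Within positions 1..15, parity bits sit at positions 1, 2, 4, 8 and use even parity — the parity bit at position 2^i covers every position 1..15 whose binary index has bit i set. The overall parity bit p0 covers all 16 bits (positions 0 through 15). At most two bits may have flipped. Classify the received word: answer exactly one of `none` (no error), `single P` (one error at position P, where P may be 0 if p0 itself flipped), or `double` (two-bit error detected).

s1: b1⊕b3⊕b5⊕b7⊕b9⊕b11⊕b13⊕b15 = 0⊕1⊕0⊕1⊕0⊕0⊕1⊕1 = 0
s2: b2⊕b3⊕b6⊕b7⊕b10⊕b11⊕b14⊕b15 = 1⊕1⊕0⊕1⊕1⊕0⊕0⊕1 = 1
s4: b4⊕b5⊕b6⊕b7⊕b12⊕b13⊕b14⊕b15 = 0⊕0⊕0⊕1⊕0⊕1⊕0⊕1 = 1
s8: b8⊕b9⊕b10⊕b11⊕b12⊕b13⊕b14⊕b15 = 0⊕0⊕1⊕0⊕0⊕1⊕0⊕1 = 1
Syndrome (s8...s1) = 1110 → position 14.
Overall parity (XOR of all 16 bits, including p0): 1⊕0⊕1⊕1⊕0⊕0⊕0⊕1⊕0⊕0⊕1⊕0⊕0⊕1⊕0⊕1 = 1
Overall=1, syndrome position=14 → single-bit error at position 14.

single 14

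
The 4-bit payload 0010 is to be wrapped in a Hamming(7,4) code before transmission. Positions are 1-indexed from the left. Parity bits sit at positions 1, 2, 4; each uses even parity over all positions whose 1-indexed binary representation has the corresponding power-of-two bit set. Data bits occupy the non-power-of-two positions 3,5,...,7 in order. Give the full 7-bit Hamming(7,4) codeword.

0101010

Place data bits at non-power-of-two positions: b3=0, b5=0, b6=1, b7=0.
p1 = XOR of data positions {3,5,7} = 0⊕0⊕0 = 0
p2 = XOR of data positions {3,6,7} = 0⊕1⊕0 = 1
p4 = XOR of data positions {5,6,7} = 0⊕1⊕0 = 1
Codeword b1..b7 = 0101010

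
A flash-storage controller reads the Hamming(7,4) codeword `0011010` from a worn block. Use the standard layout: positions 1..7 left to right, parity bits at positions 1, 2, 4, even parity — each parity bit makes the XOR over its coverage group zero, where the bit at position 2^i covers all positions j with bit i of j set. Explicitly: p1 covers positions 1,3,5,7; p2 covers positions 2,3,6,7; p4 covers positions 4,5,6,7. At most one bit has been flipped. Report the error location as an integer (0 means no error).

s1: b1⊕b3⊕b5⊕b7 = 0⊕1⊕0⊕0 = 1
s2: b2⊕b3⊕b6⊕b7 = 0⊕1⊕1⊕0 = 0
s4: b4⊕b5⊕b6⊕b7 = 1⊕0⊕1⊕0 = 0
Syndrome (s4...s1) = 001 → position 1.

1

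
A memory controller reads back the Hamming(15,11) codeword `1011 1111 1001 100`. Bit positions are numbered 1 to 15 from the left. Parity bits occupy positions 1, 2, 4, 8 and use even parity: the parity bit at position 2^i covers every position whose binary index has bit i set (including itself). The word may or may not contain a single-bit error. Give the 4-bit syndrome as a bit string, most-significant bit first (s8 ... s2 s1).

0010

s1: b1⊕b3⊕b5⊕b7⊕b9⊕b11⊕b13⊕b15 = 1⊕1⊕1⊕1⊕1⊕0⊕1⊕0 = 0
s2: b2⊕b3⊕b6⊕b7⊕b10⊕b11⊕b14⊕b15 = 0⊕1⊕1⊕1⊕0⊕0⊕0⊕0 = 1
s4: b4⊕b5⊕b6⊕b7⊕b12⊕b13⊕b14⊕b15 = 1⊕1⊕1⊕1⊕1⊕1⊕0⊕0 = 0
s8: b8⊕b9⊕b10⊕b11⊕b12⊕b13⊕b14⊕b15 = 1⊕1⊕0⊕0⊕1⊕1⊕0⊕0 = 0
Syndrome (s8...s1) = 0010 → position 2.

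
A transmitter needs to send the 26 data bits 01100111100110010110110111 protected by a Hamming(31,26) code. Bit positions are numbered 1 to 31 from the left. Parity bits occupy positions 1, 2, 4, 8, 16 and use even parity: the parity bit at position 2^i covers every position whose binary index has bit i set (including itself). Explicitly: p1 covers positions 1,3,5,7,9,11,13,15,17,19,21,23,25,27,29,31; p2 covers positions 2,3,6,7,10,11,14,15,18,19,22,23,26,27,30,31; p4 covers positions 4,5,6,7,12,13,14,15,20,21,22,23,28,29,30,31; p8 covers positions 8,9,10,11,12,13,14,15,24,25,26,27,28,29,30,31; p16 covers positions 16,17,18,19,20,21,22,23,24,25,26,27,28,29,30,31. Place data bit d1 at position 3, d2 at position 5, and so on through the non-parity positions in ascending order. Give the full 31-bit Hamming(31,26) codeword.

Place data bits at non-power-of-two positions: b3=0, b5=1, b6=1, b7=0, b9=0, b10=1, b11=1, b12=1, b13=1, b14=0, b15=0, b17=1, b18=1, b19=0, b20=0, b21=1, b22=0, b23=1, b24=1, b25=0, b26=1, b27=1, b28=0, b29=1, b30=1, b31=1.
p1 = XOR of data positions {3,5,7,9,11,13,15,17,19,21,23,25,27,29,31} = 0⊕1⊕0⊕0⊕1⊕1⊕0⊕1⊕0⊕1⊕1⊕0⊕1⊕1⊕1 = 1
p2 = XOR of data positions {3,6,7,10,11,14,15,18,19,22,23,26,27,30,31} = 0⊕1⊕0⊕1⊕1⊕0⊕0⊕1⊕0⊕0⊕1⊕1⊕1⊕1⊕1 = 1
p4 = XOR of data positions {5,6,7,12,13,14,15,20,21,22,23,28,29,30,31} = 1⊕1⊕0⊕1⊕1⊕0⊕0⊕0⊕1⊕0⊕1⊕0⊕1⊕1⊕1 = 1
p8 = XOR of data positions {9,10,11,12,13,14,15,24,25,26,27,28,29,30,31} = 0⊕1⊕1⊕1⊕1⊕0⊕0⊕1⊕0⊕1⊕1⊕0⊕1⊕1⊕1 = 0
p16 = XOR of data positions {17,18,19,20,21,22,23,24,25,26,27,28,29,30,31} = 1⊕1⊕0⊕0⊕1⊕0⊕1⊕1⊕0⊕1⊕1⊕0⊕1⊕1⊕1 = 0
Codeword b1..b31 = 1101110001111000110010110110111

1101110001111000110010110110111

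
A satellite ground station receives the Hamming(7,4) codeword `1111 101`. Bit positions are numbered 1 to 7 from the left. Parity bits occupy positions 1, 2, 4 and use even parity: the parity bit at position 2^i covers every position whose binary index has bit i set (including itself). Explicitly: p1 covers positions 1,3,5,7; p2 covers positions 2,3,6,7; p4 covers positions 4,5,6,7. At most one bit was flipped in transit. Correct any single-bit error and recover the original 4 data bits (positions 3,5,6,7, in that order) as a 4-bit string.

1111

s1: b1⊕b3⊕b5⊕b7 = 1⊕1⊕1⊕1 = 0
s2: b2⊕b3⊕b6⊕b7 = 1⊕1⊕0⊕1 = 1
s4: b4⊕b5⊕b6⊕b7 = 1⊕1⊕0⊕1 = 1
Syndrome (s4...s1) = 110 → position 6.
Flip bit 6: corrected codeword = 1111111
Data bits at positions 3,5,6,7: 1111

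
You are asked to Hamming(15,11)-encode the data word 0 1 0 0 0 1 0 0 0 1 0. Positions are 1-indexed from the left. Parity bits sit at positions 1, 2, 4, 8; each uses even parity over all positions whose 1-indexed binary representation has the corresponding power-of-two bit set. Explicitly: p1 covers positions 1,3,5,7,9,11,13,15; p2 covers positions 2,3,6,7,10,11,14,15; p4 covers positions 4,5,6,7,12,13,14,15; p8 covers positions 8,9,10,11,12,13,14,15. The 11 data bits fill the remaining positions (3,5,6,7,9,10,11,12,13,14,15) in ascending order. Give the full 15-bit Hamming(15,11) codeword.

100010000100010

Place data bits at non-power-of-two positions: b3=0, b5=1, b6=0, b7=0, b9=0, b10=1, b11=0, b12=0, b13=0, b14=1, b15=0.
p1 = XOR of data positions {3,5,7,9,11,13,15} = 0⊕1⊕0⊕0⊕0⊕0⊕0 = 1
p2 = XOR of data positions {3,6,7,10,11,14,15} = 0⊕0⊕0⊕1⊕0⊕1⊕0 = 0
p4 = XOR of data positions {5,6,7,12,13,14,15} = 1⊕0⊕0⊕0⊕0⊕1⊕0 = 0
p8 = XOR of data positions {9,10,11,12,13,14,15} = 0⊕1⊕0⊕0⊕0⊕1⊕0 = 0
Codeword b1..b15 = 100010000100010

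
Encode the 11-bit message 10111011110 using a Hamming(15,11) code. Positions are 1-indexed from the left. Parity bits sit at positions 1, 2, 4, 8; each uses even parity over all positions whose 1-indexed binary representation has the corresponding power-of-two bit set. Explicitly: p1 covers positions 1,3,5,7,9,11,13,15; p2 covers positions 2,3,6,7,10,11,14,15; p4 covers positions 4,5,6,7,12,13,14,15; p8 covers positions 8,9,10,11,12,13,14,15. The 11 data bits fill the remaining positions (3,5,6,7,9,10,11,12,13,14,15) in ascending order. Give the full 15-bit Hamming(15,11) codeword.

111101111011110

Place data bits at non-power-of-two positions: b3=1, b5=0, b6=1, b7=1, b9=1, b10=0, b11=1, b12=1, b13=1, b14=1, b15=0.
p1 = XOR of data positions {3,5,7,9,11,13,15} = 1⊕0⊕1⊕1⊕1⊕1⊕0 = 1
p2 = XOR of data positions {3,6,7,10,11,14,15} = 1⊕1⊕1⊕0⊕1⊕1⊕0 = 1
p4 = XOR of data positions {5,6,7,12,13,14,15} = 0⊕1⊕1⊕1⊕1⊕1⊕0 = 1
p8 = XOR of data positions {9,10,11,12,13,14,15} = 1⊕0⊕1⊕1⊕1⊕1⊕0 = 1
Codeword b1..b15 = 111101111011110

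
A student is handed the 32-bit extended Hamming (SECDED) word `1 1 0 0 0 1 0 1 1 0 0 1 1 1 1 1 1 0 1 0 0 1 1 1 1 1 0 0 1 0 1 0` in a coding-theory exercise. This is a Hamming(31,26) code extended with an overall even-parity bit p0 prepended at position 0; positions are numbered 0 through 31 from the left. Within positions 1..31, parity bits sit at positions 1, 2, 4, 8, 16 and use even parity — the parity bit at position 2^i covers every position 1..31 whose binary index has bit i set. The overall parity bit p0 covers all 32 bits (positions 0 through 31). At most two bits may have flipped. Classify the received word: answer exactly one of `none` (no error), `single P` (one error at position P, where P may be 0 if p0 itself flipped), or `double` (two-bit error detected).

single 21

s1: b1⊕b3⊕b5⊕b7⊕b9⊕b11⊕b13⊕b15⊕b17⊕b19⊕b21⊕b23⊕b25⊕b27⊕b29⊕b31 = 1⊕0⊕1⊕1⊕0⊕1⊕1⊕1⊕0⊕0⊕1⊕1⊕1⊕0⊕0⊕0 = 1
s2: b2⊕b3⊕b6⊕b7⊕b10⊕b11⊕b14⊕b15⊕b18⊕b19⊕b22⊕b23⊕b26⊕b27⊕b30⊕b31 = 0⊕0⊕0⊕1⊕0⊕1⊕1⊕1⊕1⊕0⊕1⊕1⊕0⊕0⊕1⊕0 = 0
s4: b4⊕b5⊕b6⊕b7⊕b12⊕b13⊕b14⊕b15⊕b20⊕b21⊕b22⊕b23⊕b28⊕b29⊕b30⊕b31 = 0⊕1⊕0⊕1⊕1⊕1⊕1⊕1⊕0⊕1⊕1⊕1⊕1⊕0⊕1⊕0 = 1
s8: b8⊕b9⊕b10⊕b11⊕b12⊕b13⊕b14⊕b15⊕b24⊕b25⊕b26⊕b27⊕b28⊕b29⊕b30⊕b31 = 1⊕0⊕0⊕1⊕1⊕1⊕1⊕1⊕1⊕1⊕0⊕0⊕1⊕0⊕1⊕0 = 0
s16: b16⊕b17⊕b18⊕b19⊕b20⊕b21⊕b22⊕b23⊕b24⊕b25⊕b26⊕b27⊕b28⊕b29⊕b30⊕b31 = 1⊕0⊕1⊕0⊕0⊕1⊕1⊕1⊕1⊕1⊕0⊕0⊕1⊕0⊕1⊕0 = 1
Syndrome (s16...s1) = 10101 → position 21.
Overall parity (XOR of all 32 bits, including p0): 1⊕1⊕0⊕0⊕0⊕1⊕0⊕1⊕1⊕0⊕0⊕1⊕1⊕1⊕1⊕1⊕1⊕0⊕1⊕0⊕0⊕1⊕1⊕1⊕1⊕1⊕0⊕0⊕1⊕0⊕1⊕0 = 1
Overall=1, syndrome position=21 → single-bit error at position 21.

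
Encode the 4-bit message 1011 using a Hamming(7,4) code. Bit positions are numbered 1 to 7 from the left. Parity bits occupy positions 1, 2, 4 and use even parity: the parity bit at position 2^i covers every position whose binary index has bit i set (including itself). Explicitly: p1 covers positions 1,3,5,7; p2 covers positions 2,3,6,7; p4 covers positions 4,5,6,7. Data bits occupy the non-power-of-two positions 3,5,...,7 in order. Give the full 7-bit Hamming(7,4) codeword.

0110011

Place data bits at non-power-of-two positions: b3=1, b5=0, b6=1, b7=1.
p1 = XOR of data positions {3,5,7} = 1⊕0⊕1 = 0
p2 = XOR of data positions {3,6,7} = 1⊕1⊕1 = 1
p4 = XOR of data positions {5,6,7} = 0⊕1⊕1 = 0
Codeword b1..b7 = 0110011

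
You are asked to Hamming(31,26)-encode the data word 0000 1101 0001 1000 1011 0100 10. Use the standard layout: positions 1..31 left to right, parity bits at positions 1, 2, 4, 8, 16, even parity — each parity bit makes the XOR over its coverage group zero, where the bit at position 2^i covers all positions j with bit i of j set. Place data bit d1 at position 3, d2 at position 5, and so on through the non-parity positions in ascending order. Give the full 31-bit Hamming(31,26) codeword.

Place data bits at non-power-of-two positions: b3=0, b5=0, b6=0, b7=0, b9=1, b10=1, b11=0, b12=1, b13=0, b14=0, b15=0, b17=1, b18=1, b19=0, b20=0, b21=0, b22=1, b23=0, b24=1, b25=1, b26=0, b27=1, b28=0, b29=0, b30=1, b31=0.
p1 = XOR of data positions {3,5,7,9,11,13,15,17,19,21,23,25,27,29,31} = 0⊕0⊕0⊕1⊕0⊕0⊕0⊕1⊕0⊕0⊕0⊕1⊕1⊕0⊕0 = 0
p2 = XOR of data positions {3,6,7,10,11,14,15,18,19,22,23,26,27,30,31} = 0⊕0⊕0⊕1⊕0⊕0⊕0⊕1⊕0⊕1⊕0⊕0⊕1⊕1⊕0 = 1
p4 = XOR of data positions {5,6,7,12,13,14,15,20,21,22,23,28,29,30,31} = 0⊕0⊕0⊕1⊕0⊕0⊕0⊕0⊕0⊕1⊕0⊕0⊕0⊕1⊕0 = 1
p8 = XOR of data positions {9,10,11,12,13,14,15,24,25,26,27,28,29,30,31} = 1⊕1⊕0⊕1⊕0⊕0⊕0⊕1⊕1⊕0⊕1⊕0⊕0⊕1⊕0 = 1
p16 = XOR of data positions {17,18,19,20,21,22,23,24,25,26,27,28,29,30,31} = 1⊕1⊕0⊕0⊕0⊕1⊕0⊕1⊕1⊕0⊕1⊕0⊕0⊕1⊕0 = 1
Codeword b1..b31 = 0101000111010001110001011010010

0101000111010001110001011010010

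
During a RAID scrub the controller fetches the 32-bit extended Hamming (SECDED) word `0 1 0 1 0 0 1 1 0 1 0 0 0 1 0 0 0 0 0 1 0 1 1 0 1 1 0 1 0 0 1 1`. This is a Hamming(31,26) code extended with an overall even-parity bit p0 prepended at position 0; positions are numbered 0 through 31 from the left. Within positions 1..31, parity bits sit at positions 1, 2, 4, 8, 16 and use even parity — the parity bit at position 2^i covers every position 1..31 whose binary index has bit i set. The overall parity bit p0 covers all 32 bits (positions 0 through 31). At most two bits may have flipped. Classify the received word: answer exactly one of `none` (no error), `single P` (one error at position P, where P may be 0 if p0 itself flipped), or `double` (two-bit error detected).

s1: b1⊕b3⊕b5⊕b7⊕b9⊕b11⊕b13⊕b15⊕b17⊕b19⊕b21⊕b23⊕b25⊕b27⊕b29⊕b31 = 1⊕1⊕0⊕1⊕1⊕0⊕1⊕0⊕0⊕1⊕1⊕0⊕1⊕1⊕0⊕1 = 0
s2: b2⊕b3⊕b6⊕b7⊕b10⊕b11⊕b14⊕b15⊕b18⊕b19⊕b22⊕b23⊕b26⊕b27⊕b30⊕b31 = 0⊕1⊕1⊕1⊕0⊕0⊕0⊕0⊕0⊕1⊕1⊕0⊕0⊕1⊕1⊕1 = 0
s4: b4⊕b5⊕b6⊕b7⊕b12⊕b13⊕b14⊕b15⊕b20⊕b21⊕b22⊕b23⊕b28⊕b29⊕b30⊕b31 = 0⊕0⊕1⊕1⊕0⊕1⊕0⊕0⊕0⊕1⊕1⊕0⊕0⊕0⊕1⊕1 = 1
s8: b8⊕b9⊕b10⊕b11⊕b12⊕b13⊕b14⊕b15⊕b24⊕b25⊕b26⊕b27⊕b28⊕b29⊕b30⊕b31 = 0⊕1⊕0⊕0⊕0⊕1⊕0⊕0⊕1⊕1⊕0⊕1⊕0⊕0⊕1⊕1 = 1
s16: b16⊕b17⊕b18⊕b19⊕b20⊕b21⊕b22⊕b23⊕b24⊕b25⊕b26⊕b27⊕b28⊕b29⊕b30⊕b31 = 0⊕0⊕0⊕1⊕0⊕1⊕1⊕0⊕1⊕1⊕0⊕1⊕0⊕0⊕1⊕1 = 0
Syndrome (s16...s1) = 01100 → position 12.
Overall parity (XOR of all 32 bits, including p0): 0⊕1⊕0⊕1⊕0⊕0⊕1⊕1⊕0⊕1⊕0⊕0⊕0⊕1⊕0⊕0⊕0⊕0⊕0⊕1⊕0⊕1⊕1⊕0⊕1⊕1⊕0⊕1⊕0⊕0⊕1⊕1 = 0
Overall=0, syndrome position=12 → double-bit error detected (uncorrectable).

double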